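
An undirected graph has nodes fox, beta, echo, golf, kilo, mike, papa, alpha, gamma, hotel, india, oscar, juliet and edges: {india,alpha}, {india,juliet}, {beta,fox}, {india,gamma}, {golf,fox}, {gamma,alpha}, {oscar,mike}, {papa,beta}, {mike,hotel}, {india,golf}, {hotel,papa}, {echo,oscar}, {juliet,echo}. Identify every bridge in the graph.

none

The edges on the cycle india-gamma-alpha-india are not bridges since each lies on that cycle.
Every edge lies on some cycle, so there are no bridges.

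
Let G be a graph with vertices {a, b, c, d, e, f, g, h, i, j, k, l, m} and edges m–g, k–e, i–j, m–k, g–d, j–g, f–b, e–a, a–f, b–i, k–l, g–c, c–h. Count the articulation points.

3

Removing c increases the component count from 1 to 2, so c is a cut vertex.
Removing g increases the component count from 1 to 3, so g is a cut vertex.
Removing k increases the component count from 1 to 2, so k is a cut vertex.
By contrast removing b leaves 1 component; it is not a cut vertex. No other vertex is a cut vertex either.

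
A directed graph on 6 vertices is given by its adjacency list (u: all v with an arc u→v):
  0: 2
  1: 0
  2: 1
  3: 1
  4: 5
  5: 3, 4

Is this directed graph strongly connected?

There is no directed path from 2 to 5, so the graph is not strongly connected.

No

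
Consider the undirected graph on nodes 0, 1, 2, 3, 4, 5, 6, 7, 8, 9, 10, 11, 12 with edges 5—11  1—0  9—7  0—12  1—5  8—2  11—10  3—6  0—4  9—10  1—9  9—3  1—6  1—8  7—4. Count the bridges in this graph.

3

The edges on the cycle 1-9-3-6-1 are not bridges since each lies on that cycle.
But removing 8—2 disconnects 8 from 2; removing 0—12 disconnects 0 from 12; removing 8—1 disconnects 8 from 1 — these are bridges.
That makes 3 bridges.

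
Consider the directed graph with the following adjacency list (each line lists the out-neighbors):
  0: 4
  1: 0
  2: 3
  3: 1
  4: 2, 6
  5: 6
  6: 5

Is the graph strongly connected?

No

There is no directed path from 6 to 3, so the graph is not strongly connected.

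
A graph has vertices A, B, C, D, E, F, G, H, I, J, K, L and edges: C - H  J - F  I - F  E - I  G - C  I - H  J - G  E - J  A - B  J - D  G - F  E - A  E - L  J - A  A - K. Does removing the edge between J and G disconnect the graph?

After removing J - G, the path J-F-G still connects them, so the edge is not a bridge.

No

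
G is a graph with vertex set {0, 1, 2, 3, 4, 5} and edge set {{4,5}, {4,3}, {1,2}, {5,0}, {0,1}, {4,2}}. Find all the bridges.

The edges on the cycle 4-5-0-1-2-4 are not bridges since each lies on that cycle.
But removing 4 - 3 disconnects 4 from 3 — this is a bridge.

3-4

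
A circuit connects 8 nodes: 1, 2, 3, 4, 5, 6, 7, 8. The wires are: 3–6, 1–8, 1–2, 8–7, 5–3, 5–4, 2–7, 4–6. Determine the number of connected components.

2

Starting from 3 we can reach 3, 4, 5, 6. That is one component of size 4.
Starting from 1 we can reach 1, 2, 7, 8. That is one component of size 4.
Total: 2 components.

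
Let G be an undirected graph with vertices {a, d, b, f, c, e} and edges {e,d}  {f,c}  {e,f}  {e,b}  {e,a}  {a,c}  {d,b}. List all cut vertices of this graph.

e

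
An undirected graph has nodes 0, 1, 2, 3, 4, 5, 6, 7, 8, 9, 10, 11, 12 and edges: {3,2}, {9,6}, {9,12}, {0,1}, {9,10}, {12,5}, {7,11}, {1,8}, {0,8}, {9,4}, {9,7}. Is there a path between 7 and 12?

From 7 we can reach 4, 5, 6, 7, 9, 10, 11, 12, which includes 12.

Yes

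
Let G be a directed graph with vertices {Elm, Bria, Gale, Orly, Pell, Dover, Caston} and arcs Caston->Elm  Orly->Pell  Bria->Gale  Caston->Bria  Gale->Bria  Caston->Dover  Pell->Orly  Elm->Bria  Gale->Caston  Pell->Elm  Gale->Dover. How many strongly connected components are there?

3

{Elm, Bria, Gale, Caston} are all mutually reachable — one SCC of size 4.
{Orly, Pell} are all mutually reachable — one SCC of size 2.
{Dover} is an SCC by itself.
That gives 3 strongly connected components.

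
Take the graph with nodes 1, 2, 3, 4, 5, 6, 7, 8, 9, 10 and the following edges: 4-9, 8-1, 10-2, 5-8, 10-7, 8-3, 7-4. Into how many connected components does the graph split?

6 is isolated — a component by itself.
Starting from 1 we can reach 1, 3, 5, 8. That is one component of size 4.
Starting from 2 we can reach 2, 4, 7, 9, 10. That is one component of size 5.
Total: 3 components.

3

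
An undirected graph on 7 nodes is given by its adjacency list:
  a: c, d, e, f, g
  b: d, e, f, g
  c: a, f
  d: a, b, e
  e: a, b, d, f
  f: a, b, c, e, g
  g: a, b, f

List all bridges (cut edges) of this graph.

none

The edges on the cycle a-e-d-b-g-f-a are not bridges since each lies on that cycle.
Every edge lies on some cycle, so there are no bridges.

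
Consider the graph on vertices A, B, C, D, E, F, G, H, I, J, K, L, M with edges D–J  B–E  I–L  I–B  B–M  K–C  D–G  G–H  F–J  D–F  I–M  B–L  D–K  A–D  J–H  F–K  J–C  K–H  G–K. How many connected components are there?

Starting from B we can reach B, E, I, L, M. That is one component of size 5.
Starting from A we can reach A, C, D, F, G, H, J, K. That is one component of size 8.
Total: 2 components.

2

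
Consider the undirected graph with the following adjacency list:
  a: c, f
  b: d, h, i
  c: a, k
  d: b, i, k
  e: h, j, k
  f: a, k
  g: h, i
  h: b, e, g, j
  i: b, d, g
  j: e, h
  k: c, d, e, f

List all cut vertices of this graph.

k

Removing k increases the component count from 1 to 2, so k is a cut vertex.
By contrast removing f leaves 1 component; it is not a cut vertex. No other vertex is a cut vertex either.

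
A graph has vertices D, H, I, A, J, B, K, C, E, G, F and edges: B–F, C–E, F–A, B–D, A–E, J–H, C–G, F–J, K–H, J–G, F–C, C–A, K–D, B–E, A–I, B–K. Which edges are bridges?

A-I

The edges on the cycle B-F-C-A-E-B are not bridges since each lies on that cycle.
But removing I–A disconnects I from A — this is a bridge.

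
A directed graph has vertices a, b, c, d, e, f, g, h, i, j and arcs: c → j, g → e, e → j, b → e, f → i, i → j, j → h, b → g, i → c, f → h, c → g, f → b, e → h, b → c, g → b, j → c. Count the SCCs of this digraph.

6

{b, c, e, g, j} are all mutually reachable — one SCC of size 5.
{a} is an SCC by itself.
{f} is an SCC by itself.
{d} is an SCC by itself.
{i} is an SCC by itself.
(and 1 more singleton SCC)
That gives 6 strongly connected components.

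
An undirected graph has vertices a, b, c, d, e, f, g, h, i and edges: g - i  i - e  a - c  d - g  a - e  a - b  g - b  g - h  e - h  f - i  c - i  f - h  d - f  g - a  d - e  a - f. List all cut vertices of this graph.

none

Removing i, for instance, still leaves 1 component. No single vertex removal increases the component count — the graph has no articulation points.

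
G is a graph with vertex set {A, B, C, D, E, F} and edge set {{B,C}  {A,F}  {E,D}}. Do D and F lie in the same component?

The component containing D is {D, E}, and F is not in it.

No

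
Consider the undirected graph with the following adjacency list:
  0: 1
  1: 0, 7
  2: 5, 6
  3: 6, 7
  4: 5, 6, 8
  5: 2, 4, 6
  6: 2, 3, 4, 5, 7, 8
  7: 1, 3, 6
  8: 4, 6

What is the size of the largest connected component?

9

Starting from 0 we can reach 0, 1, 2, 3, 4, 5, 6, 7, 8. That is one component of size 9.
The largest has 9 vertices.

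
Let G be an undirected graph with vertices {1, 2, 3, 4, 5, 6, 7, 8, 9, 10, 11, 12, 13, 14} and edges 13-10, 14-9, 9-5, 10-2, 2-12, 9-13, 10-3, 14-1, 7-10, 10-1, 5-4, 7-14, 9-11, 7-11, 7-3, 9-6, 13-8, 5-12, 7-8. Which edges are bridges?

The edges on the cycle 9-5-12-2-10-13-9 are not bridges since each lies on that cycle.
But removing 5-4 disconnects 5 from 4; removing 9-6 disconnects 9 from 6 — these are bridges.

4-5, 6-9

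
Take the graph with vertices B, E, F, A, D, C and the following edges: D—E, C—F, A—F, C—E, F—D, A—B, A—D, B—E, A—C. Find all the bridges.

none

The edges on the cycle A-C-F-D-A are not bridges since each lies on that cycle.
Every edge lies on some cycle, so there are no bridges.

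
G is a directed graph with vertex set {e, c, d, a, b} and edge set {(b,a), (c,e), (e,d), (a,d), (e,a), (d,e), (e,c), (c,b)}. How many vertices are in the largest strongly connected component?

5

{a, b, c, d, e} are all mutually reachable — one SCC of size 5.
The largest has 5 vertices.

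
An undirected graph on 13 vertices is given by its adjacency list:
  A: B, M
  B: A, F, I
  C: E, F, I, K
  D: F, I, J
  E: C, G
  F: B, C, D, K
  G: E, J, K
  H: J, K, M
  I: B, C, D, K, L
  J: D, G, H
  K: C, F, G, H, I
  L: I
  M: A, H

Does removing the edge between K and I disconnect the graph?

No

After removing K-I, the path K-C-I still connects them, so the edge is not a bridge.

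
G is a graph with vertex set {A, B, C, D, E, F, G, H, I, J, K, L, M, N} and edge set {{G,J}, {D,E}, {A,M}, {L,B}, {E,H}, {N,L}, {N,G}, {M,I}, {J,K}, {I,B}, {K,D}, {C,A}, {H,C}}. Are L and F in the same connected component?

The component containing L is {A, B, C, D, E, G, H, I, J, K, L, M, N}, and F is not in it.

No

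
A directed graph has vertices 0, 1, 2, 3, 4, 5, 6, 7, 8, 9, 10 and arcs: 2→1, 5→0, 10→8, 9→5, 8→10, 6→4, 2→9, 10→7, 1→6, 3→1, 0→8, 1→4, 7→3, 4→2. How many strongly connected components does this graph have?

1

{0, 1, 2, 3, 4, 5, 6, 7, 8, 9, 10} are all mutually reachable — one SCC of size 11.
That gives 1 strongly connected component.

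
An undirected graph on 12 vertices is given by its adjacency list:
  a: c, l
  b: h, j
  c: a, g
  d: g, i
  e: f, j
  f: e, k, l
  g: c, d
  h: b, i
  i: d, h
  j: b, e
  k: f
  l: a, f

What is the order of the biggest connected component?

12

Starting from a we can reach a, b, c, d, e, f, g, h, i, j, k, l. That is one component of size 12.
The largest has 12 vertices.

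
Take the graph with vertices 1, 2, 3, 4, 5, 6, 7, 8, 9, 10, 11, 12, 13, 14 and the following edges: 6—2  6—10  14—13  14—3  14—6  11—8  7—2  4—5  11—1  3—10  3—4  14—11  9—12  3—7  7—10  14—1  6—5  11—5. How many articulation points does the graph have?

Removing 11 increases the component count from 2 to 3, so 11 is a cut vertex.
Removing 14 increases the component count from 2 to 3, so 14 is a cut vertex.
By contrast removing 5 leaves 2 components; it is not a cut vertex. No other vertex is a cut vertex either.

2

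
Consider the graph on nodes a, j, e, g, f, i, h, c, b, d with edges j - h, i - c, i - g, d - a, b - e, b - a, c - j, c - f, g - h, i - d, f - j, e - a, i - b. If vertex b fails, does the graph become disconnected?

No

Deleting b leaves 1 component (was 1) (its neighbors a, e, i remain connected to each other), so b is not a cut vertex.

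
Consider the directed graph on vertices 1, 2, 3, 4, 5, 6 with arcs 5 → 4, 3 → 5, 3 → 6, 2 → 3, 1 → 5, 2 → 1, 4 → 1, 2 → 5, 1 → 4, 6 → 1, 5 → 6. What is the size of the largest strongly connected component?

4

{1, 4, 5, 6} are all mutually reachable — one SCC of size 4.
{2} is an SCC by itself.
{3} is an SCC by itself.
The largest has 4 vertices.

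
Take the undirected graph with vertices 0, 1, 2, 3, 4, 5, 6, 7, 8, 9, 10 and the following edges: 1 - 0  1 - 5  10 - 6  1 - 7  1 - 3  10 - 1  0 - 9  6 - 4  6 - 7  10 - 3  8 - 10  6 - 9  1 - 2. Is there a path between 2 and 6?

From 2 we can reach 0, 1, 2, 3, 4, 5, 6, 7, 8, 9, 10, which includes 6.

Yes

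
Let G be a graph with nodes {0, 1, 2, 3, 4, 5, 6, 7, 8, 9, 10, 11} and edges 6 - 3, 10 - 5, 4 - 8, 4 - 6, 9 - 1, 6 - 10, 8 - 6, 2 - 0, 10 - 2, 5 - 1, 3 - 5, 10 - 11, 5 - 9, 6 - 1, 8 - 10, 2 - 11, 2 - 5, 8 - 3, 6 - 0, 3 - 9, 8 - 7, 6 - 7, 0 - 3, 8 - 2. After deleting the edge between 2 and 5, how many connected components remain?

2 and 5 are still connected via 2-10-5, so the component count stays at 1.

1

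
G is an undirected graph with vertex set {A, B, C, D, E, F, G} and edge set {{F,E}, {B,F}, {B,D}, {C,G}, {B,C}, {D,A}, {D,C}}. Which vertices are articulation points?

Removing B increases the component count from 1 to 2, so B is a cut vertex.
Removing C increases the component count from 1 to 2, so C is a cut vertex.
Removing D increases the component count from 1 to 2, so D is a cut vertex.
Likewise F is a cut vertex.
By contrast removing E leaves 1 component; it is not a cut vertex. No other vertex is a cut vertex either.

B, C, D, F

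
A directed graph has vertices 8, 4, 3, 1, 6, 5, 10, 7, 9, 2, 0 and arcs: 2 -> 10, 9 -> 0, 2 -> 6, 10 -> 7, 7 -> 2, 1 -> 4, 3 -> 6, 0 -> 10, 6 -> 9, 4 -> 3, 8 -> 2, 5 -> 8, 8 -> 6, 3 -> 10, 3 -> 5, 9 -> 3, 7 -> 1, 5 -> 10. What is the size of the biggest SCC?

11

{0, 1, 2, 3, 4, 5, 6, 7, 8, 9, 10} are all mutually reachable — one SCC of size 11.
The largest has 11 vertices.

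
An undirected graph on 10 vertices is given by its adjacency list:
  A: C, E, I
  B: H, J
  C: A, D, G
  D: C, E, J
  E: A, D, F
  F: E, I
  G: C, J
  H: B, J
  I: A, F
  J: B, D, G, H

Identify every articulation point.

J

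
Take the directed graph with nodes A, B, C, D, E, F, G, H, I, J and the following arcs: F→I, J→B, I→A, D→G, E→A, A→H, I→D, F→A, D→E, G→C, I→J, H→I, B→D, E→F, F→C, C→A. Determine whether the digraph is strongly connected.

From J we can reach every vertex (A, B, C, D, E, F, G, H, I, J), and every vertex can reach J (A, B, C, D, E, F, G, H, I, J). So the whole graph is one strongly connected component.

Yes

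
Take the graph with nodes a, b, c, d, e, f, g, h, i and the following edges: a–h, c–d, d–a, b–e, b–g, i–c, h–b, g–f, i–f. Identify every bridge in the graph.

b-e

The edges on the cycle i-c-d-a-h-b-g-f-i are not bridges since each lies on that cycle.
But removing e–b disconnects e from b — this is a bridge.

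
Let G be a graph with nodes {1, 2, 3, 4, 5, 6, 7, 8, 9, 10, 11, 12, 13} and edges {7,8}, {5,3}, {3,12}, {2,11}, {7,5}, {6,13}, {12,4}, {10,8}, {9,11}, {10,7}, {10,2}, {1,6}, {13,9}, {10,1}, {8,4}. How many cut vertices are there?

Removing 10 increases the component count from 1 to 2, so 10 is a cut vertex.
By contrast removing 11 leaves 1 component; it is not a cut vertex. No other vertex is a cut vertex either.

1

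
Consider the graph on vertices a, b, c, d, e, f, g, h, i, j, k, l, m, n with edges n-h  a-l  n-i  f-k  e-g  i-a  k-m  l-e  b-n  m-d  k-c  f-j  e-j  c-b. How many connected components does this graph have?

Starting from a we can reach a, b, c, d, e, f, g, h, i, j, k, l, m, n. That is one component of size 14.
Total: 1 component.

1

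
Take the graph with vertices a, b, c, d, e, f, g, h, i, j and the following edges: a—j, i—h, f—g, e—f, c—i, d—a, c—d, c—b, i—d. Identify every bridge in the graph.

The edges on the cycle c-i-d-c are not bridges since each lies on that cycle.
But removing a—j disconnects a from j; removing d—a disconnects d from a; removing f—g disconnects f from g; removing f—e disconnects f from e — these are bridges.
In total 6 edges are bridges.

a-d, a-j, b-c, e-f, f-g, h-i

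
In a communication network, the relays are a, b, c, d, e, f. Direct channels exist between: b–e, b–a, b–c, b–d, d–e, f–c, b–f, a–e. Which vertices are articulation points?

b

Removing b increases the component count from 1 to 2, so b is a cut vertex.
By contrast removing e leaves 1 component; it is not a cut vertex. No other vertex is a cut vertex either.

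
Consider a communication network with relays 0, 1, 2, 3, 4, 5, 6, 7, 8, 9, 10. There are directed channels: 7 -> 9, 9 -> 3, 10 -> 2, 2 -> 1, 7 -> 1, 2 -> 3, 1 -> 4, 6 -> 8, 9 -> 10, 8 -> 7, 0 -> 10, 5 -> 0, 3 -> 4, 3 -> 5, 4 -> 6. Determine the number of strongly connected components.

{0, 1, 2, 3, 4, 5, 6, 7, 8, 9, 10} are all mutually reachable — one SCC of size 11.
That gives 1 strongly connected component.

1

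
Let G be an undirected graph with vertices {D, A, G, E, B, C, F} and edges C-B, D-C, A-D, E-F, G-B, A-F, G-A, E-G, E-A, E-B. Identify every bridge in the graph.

none

The edges on the cycle E-G-A-D-C-B-E are not bridges since each lies on that cycle.
Every edge lies on some cycle, so there are no bridges.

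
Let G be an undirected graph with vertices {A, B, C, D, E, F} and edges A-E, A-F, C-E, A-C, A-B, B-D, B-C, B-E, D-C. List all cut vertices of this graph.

A

Removing A increases the component count from 1 to 2, so A is a cut vertex.
By contrast removing E leaves 1 component; it is not a cut vertex. No other vertex is a cut vertex either.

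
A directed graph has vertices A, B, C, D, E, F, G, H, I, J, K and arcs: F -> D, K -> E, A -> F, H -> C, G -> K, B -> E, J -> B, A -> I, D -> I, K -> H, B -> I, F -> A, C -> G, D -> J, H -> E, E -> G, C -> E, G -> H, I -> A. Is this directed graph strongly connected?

There is no directed path from G to I, so the graph is not strongly connected.

No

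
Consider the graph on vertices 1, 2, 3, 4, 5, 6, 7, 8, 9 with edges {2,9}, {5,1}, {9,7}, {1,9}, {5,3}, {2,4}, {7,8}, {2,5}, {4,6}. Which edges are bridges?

2-4, 3-5, 4-6, 7-8, 7-9

The edges on the cycle 2-5-1-9-2 are not bridges since each lies on that cycle.
But removing 9-7 disconnects 9 from 7; removing 2-4 disconnects 2 from 4; removing 8-7 disconnects 8 from 7; removing 5-3 disconnects 5 from 3 — these are bridges.
In total 5 edges are bridges.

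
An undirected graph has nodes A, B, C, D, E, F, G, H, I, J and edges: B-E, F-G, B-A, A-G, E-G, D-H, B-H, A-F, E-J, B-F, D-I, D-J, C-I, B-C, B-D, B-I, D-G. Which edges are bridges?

none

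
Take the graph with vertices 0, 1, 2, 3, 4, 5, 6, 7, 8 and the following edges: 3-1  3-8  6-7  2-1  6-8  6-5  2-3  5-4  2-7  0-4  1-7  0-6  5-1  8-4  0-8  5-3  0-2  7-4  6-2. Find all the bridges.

none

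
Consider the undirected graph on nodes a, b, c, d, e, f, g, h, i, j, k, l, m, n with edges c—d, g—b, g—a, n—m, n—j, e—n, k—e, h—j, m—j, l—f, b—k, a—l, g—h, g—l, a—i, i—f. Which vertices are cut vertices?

g

Removing g increases the component count from 2 to 3, so g is a cut vertex.
By contrast removing k leaves 2 components; it is not a cut vertex. No other vertex is a cut vertex either.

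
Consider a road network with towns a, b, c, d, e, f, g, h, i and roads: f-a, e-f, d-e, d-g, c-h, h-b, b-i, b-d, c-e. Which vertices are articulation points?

Removing b increases the component count from 1 to 2, so b is a cut vertex.
Removing d increases the component count from 1 to 2, so d is a cut vertex.
Removing e increases the component count from 1 to 2, so e is a cut vertex.
Likewise f is a cut vertex.
By contrast removing g leaves 1 component; it is not a cut vertex. No other vertex is a cut vertex either.

b, d, e, f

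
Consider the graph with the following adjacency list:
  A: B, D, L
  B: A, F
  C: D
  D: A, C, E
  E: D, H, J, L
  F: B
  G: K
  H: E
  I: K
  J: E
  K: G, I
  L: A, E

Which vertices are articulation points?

A, B, D, E, K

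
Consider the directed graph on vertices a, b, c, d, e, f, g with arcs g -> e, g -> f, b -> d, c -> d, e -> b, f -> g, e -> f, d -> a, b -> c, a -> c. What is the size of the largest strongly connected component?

3

{a, c, d} are all mutually reachable — one SCC of size 3.
{e, f, g} are all mutually reachable — one SCC of size 3.
{b} is an SCC by itself.
The largest has 3 vertices.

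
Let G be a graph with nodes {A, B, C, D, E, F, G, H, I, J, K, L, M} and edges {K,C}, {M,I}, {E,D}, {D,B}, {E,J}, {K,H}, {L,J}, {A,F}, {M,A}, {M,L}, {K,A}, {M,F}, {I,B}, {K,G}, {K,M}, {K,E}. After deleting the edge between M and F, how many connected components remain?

M and F are still connected via M-A-F, so the component count stays at 1.

1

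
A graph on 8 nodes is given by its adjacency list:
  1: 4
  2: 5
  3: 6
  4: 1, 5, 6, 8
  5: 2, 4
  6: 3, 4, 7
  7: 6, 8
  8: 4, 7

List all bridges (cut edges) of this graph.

The edges on the cycle 4-8-7-6-4 are not bridges since each lies on that cycle.
But removing 5-2 disconnects 5 from 2; removing 6-3 disconnects 6 from 3; removing 4-1 disconnects 4 from 1; removing 4-5 disconnects 4 from 5 — these are bridges.

1-4, 2-5, 3-6, 4-5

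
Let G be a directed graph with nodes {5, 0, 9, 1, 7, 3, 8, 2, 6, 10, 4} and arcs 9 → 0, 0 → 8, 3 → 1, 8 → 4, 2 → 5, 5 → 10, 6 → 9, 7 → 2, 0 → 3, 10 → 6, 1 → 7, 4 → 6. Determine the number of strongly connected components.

1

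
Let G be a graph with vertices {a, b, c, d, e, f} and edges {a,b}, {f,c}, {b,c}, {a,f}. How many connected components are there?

3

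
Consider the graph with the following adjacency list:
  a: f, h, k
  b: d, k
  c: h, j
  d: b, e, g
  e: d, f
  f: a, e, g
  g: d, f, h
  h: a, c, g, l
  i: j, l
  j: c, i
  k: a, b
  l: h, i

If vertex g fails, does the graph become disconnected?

Deleting g leaves 1 component (was 1) (its neighbors d, f, h remain connected to each other), so g is not a cut vertex.

No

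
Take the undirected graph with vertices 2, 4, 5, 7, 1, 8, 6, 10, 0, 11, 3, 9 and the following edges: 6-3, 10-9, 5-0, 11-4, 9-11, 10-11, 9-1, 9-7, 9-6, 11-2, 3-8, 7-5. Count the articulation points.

6

Removing 3 increases the component count from 1 to 2, so 3 is a cut vertex.
Removing 5 increases the component count from 1 to 2, so 5 is a cut vertex.
Removing 6 increases the component count from 1 to 2, so 6 is a cut vertex.
Likewise 7, 9, 11 are cut vertices.
By contrast removing 1 leaves 1 component; it is not a cut vertex. No other vertex is a cut vertex either.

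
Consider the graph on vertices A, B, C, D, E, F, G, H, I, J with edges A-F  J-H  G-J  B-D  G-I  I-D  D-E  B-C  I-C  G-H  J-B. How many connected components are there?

2

Starting from A we can reach A, F. That is one component of size 2.
Starting from B we can reach B, C, D, E, G, H, I, J. That is one component of size 8.
Total: 2 components.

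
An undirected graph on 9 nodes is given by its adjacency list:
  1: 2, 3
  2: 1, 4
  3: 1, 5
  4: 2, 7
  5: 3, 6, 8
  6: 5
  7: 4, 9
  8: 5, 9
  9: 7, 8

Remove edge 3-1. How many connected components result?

3 and 1 are still connected via 3-5-8-9-7-4-2-1, so the component count stays at 1.

1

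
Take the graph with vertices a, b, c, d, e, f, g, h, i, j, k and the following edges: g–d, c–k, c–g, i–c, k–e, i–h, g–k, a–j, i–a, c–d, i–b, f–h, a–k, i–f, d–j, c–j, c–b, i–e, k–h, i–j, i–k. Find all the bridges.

none

The edges on the cycle i-c-g-k-h-i are not bridges since each lies on that cycle.
Every edge lies on some cycle, so there are no bridges.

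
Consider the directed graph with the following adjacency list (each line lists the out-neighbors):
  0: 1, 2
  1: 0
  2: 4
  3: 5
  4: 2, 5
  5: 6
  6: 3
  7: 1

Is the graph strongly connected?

No

There is no directed path from 3 to 7, so the graph is not strongly connected.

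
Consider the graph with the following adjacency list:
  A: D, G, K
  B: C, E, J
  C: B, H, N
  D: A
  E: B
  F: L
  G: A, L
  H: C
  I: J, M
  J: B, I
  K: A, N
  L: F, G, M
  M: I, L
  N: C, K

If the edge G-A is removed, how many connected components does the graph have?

G and A are still connected via G-L-M-I-J-B-C-N-K-A, so the component count stays at 1.

1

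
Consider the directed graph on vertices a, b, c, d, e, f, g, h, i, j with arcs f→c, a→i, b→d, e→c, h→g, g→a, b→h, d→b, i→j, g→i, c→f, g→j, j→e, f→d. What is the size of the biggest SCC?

10

{a, b, c, d, e, f, g, h, i, j} are all mutually reachable — one SCC of size 10.
The largest has 10 vertices.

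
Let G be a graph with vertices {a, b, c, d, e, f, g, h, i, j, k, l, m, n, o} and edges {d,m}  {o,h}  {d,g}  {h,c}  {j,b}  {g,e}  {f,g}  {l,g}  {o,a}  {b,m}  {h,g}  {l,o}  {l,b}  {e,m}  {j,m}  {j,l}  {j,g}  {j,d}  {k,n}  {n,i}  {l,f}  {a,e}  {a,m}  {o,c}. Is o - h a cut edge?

After removing o - h, the path o-c-h still connects them, so the edge is not a bridge.

No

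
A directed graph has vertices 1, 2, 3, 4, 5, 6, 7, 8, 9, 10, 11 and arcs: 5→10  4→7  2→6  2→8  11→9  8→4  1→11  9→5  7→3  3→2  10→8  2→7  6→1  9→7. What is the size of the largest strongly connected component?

11

{1, 2, 3, 4, 5, 6, 7, 8, 9, 10, 11} are all mutually reachable — one SCC of size 11.
The largest has 11 vertices.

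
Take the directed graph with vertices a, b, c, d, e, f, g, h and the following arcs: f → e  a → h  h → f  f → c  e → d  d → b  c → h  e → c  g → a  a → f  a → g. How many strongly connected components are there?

4

{c, e, f, h} are all mutually reachable — one SCC of size 4.
{a, g} are all mutually reachable — one SCC of size 2.
{b} is an SCC by itself.
{d} is an SCC by itself.
That gives 4 strongly connected components.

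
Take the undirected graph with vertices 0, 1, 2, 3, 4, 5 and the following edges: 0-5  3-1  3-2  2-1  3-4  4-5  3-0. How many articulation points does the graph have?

1

Removing 3 increases the component count from 1 to 2, so 3 is a cut vertex.
By contrast removing 1 leaves 1 component; it is not a cut vertex. No other vertex is a cut vertex either.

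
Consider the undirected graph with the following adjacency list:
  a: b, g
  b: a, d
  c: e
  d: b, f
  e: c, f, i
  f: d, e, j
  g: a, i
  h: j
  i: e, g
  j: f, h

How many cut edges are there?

3

The edges on the cycle d-b-a-g-i-e-f-d are not bridges since each lies on that cycle.
But removing f-j disconnects f from j; removing c-e disconnects c from e; removing h-j disconnects h from j — these are bridges.
That makes 3 bridges.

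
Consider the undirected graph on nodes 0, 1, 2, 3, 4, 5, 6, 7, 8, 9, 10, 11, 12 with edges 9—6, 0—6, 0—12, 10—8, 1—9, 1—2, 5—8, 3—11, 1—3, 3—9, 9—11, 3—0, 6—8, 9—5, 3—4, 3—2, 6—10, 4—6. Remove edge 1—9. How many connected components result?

2

1 and 9 are still connected via 1-3-9, so the component count stays at 2.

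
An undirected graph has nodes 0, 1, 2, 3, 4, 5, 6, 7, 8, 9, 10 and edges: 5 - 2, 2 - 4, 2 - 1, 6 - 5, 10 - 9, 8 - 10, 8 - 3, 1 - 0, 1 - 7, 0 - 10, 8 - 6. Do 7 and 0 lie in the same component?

Yes

From 7 we can reach 0, 1, 2, 3, 4, 5, 6, 7, 8, 9, 10, which includes 0.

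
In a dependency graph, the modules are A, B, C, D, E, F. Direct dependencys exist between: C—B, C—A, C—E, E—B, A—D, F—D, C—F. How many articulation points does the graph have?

1

Removing C increases the component count from 1 to 2, so C is a cut vertex.
By contrast removing E leaves 1 component; it is not a cut vertex. No other vertex is a cut vertex either.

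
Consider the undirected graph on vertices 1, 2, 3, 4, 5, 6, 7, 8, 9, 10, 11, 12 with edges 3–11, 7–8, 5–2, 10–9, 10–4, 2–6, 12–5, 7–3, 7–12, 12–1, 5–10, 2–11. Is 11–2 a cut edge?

After removing 11–2, the path 11-3-7-12-5-2 still connects them, so the edge is not a bridge.

No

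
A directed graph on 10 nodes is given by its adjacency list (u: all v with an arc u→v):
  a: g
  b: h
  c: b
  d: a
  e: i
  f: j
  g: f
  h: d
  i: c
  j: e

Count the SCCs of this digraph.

1

{a, b, c, d, e, f, g, h, i, j} are all mutually reachable — one SCC of size 10.
That gives 1 strongly connected component.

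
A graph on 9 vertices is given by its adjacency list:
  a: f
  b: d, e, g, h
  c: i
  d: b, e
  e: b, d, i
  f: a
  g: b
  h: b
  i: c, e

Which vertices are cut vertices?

Removing b increases the component count from 2 to 4, so b is a cut vertex.
Removing e increases the component count from 2 to 3, so e is a cut vertex.
Removing i increases the component count from 2 to 3, so i is a cut vertex.
By contrast removing f leaves 2 components; it is not a cut vertex. No other vertex is a cut vertex either.

b, e, i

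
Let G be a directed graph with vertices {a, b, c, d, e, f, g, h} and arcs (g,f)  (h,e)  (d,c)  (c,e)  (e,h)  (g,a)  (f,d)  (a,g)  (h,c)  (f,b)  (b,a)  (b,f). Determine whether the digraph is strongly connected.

No

There is no directed path from d to a, so the graph is not strongly connected.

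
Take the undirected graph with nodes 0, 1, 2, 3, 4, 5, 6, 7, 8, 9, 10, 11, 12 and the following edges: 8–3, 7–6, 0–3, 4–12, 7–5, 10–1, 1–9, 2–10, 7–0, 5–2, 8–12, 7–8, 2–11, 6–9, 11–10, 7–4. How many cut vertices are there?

1

Removing 7 increases the component count from 1 to 2, so 7 is a cut vertex.
By contrast removing 10 leaves 1 component; it is not a cut vertex. No other vertex is a cut vertex either.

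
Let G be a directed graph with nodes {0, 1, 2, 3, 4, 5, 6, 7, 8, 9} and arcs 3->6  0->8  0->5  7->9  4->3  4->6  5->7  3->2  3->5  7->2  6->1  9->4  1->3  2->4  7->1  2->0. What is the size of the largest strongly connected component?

9

{0, 1, 2, 3, 4, 5, 6, 7, 9} are all mutually reachable — one SCC of size 9.
{8} is an SCC by itself.
The largest has 9 vertices.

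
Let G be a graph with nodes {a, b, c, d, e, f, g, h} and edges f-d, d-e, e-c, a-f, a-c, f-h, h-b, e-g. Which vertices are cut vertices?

Removing e increases the component count from 1 to 2, so e is a cut vertex.
Removing f increases the component count from 1 to 2, so f is a cut vertex.
Removing h increases the component count from 1 to 2, so h is a cut vertex.
By contrast removing c leaves 1 component; it is not a cut vertex. No other vertex is a cut vertex either.

e, f, h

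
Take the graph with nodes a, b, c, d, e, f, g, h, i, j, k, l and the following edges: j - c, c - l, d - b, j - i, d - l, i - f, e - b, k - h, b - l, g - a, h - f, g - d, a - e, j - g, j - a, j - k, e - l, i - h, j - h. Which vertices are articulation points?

Removing j increases the component count from 1 to 2, so j is a cut vertex.
By contrast removing d leaves 1 component; it is not a cut vertex. No other vertex is a cut vertex either.

j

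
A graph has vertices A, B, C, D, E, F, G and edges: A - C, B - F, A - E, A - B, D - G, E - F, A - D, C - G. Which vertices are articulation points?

A

Removing A increases the component count from 1 to 2, so A is a cut vertex.
By contrast removing E leaves 1 component; it is not a cut vertex. No other vertex is a cut vertex either.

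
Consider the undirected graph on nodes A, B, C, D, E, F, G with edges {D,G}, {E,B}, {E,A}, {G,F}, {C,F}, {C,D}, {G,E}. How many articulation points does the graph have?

2

Removing E increases the component count from 1 to 3, so E is a cut vertex.
Removing G increases the component count from 1 to 2, so G is a cut vertex.
By contrast removing C leaves 1 component; it is not a cut vertex. No other vertex is a cut vertex either.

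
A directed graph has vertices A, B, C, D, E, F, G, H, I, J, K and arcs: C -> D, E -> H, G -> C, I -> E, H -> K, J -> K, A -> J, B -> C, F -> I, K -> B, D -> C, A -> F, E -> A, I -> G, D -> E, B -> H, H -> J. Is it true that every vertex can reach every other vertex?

Yes

From D we can reach every vertex (A, B, C, D, E, F, G, H, I, J, K), and every vertex can reach D (A, B, C, D, E, F, G, H, I, J, K). So the whole graph is one strongly connected component.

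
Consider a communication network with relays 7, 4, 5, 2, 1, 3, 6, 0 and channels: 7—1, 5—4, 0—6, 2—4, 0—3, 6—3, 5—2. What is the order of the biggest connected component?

3

Starting from 1 we can reach 1, 7. That is one component of size 2.
Starting from 2 we can reach 2, 4, 5. That is one component of size 3.
Starting from 0 we can reach 0, 3, 6. That is one component of size 3.
The largest has 3 vertices.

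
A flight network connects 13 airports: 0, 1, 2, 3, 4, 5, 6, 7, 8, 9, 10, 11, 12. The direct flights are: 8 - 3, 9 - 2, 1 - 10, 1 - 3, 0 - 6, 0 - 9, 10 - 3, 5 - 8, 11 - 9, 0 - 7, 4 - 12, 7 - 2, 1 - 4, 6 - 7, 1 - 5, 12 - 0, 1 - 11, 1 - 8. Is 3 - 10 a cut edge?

No

After removing 3 - 10, the path 3-1-10 still connects them, so the edge is not a bridge.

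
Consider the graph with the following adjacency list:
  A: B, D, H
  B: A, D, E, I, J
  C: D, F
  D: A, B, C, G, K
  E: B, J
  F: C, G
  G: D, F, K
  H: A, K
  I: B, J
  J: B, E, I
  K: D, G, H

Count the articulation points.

Removing B increases the component count from 1 to 2, so B is a cut vertex.
By contrast removing G leaves 1 component; it is not a cut vertex. No other vertex is a cut vertex either.

1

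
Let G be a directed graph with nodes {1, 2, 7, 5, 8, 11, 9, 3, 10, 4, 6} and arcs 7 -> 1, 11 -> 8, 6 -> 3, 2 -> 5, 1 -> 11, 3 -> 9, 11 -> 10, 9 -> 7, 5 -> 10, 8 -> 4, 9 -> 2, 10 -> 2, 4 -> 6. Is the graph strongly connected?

There is no directed path from 2 to 11, so the graph is not strongly connected.

No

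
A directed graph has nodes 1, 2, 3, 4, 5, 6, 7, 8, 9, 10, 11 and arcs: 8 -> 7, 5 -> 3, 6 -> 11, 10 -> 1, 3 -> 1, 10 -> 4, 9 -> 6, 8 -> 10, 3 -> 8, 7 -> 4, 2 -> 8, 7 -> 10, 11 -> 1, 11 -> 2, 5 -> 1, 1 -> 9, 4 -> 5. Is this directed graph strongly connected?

Yes

From 9 we can reach every vertex (1, 2, 3, 4, 5, 6, 7, 8, 9, 10, 11), and every vertex can reach 9 (1, 2, 3, 4, 5, 6, 7, 8, 9, 10, 11). So the whole graph is one strongly connected component.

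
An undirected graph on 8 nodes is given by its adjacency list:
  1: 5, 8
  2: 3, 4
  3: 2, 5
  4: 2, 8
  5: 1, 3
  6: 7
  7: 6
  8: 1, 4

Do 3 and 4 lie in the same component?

Yes

From 3 we can reach 1, 2, 3, 4, 5, 8, which includes 4.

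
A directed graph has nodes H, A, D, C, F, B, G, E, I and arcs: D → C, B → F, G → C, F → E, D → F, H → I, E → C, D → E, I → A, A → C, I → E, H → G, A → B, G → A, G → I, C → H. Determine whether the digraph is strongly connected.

No

There is no directed path from E to D, so the graph is not strongly connected.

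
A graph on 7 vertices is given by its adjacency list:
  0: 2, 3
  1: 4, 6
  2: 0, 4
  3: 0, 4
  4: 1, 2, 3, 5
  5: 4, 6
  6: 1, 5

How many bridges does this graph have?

0

The edges on the cycle 4-5-6-1-4 are not bridges since each lies on that cycle.
Every edge lies on some cycle, so there are no bridges.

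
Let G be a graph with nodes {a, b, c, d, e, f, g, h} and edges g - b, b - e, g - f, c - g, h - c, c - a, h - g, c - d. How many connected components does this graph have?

1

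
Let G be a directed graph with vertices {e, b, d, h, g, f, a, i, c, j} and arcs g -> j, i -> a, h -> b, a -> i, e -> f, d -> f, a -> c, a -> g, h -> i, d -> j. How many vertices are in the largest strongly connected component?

2

{a, i} are all mutually reachable — one SCC of size 2.
{c} is an SCC by itself.
{h} is an SCC by itself.
{b} is an SCC by itself.
{e} is an SCC by itself.
(and 4 more singleton SCCs)
The largest has 2 vertices.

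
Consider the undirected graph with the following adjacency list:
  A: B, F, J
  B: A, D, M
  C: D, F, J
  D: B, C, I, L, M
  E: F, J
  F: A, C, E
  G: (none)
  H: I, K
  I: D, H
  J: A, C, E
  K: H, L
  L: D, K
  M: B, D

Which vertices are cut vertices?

D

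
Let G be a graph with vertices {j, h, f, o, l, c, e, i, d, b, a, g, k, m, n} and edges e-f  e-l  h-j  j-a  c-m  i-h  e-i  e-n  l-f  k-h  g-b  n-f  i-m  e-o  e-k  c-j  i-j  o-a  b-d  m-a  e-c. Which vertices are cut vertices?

Removing b increases the component count from 2 to 3, so b is a cut vertex.
Removing e increases the component count from 2 to 3, so e is a cut vertex.
By contrast removing g leaves 2 components; it is not a cut vertex. No other vertex is a cut vertex either.

b, e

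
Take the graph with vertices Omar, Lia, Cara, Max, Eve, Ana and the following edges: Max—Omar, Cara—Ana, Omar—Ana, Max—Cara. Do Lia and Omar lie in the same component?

The component containing Lia is {Lia}, and Omar is not in it.

No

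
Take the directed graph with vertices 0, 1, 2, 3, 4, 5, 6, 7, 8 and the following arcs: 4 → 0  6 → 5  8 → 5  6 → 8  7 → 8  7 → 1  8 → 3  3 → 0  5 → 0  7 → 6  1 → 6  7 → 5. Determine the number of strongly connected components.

9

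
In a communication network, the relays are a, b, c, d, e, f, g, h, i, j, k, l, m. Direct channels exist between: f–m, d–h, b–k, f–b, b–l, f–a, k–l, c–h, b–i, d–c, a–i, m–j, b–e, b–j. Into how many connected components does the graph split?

3

g is isolated — a component by itself.
Starting from c we can reach c, d, h. That is one component of size 3.
Starting from a we can reach a, b, e, f, i, j, k, l, m. That is one component of size 9.
Total: 3 components.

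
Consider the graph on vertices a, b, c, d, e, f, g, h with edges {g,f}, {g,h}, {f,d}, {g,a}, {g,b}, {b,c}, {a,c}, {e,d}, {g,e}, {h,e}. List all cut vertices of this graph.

g

Removing g increases the component count from 1 to 2, so g is a cut vertex.
By contrast removing h leaves 1 component; it is not a cut vertex. No other vertex is a cut vertex either.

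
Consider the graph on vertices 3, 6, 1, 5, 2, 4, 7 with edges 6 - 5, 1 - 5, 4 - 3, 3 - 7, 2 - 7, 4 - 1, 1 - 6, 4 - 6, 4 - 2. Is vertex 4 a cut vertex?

Yes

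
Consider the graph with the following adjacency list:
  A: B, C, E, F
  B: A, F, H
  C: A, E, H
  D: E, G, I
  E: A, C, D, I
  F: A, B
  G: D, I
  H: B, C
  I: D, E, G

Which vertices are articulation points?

Removing E increases the component count from 1 to 2, so E is a cut vertex.
By contrast removing I leaves 1 component; it is not a cut vertex. No other vertex is a cut vertex either.

E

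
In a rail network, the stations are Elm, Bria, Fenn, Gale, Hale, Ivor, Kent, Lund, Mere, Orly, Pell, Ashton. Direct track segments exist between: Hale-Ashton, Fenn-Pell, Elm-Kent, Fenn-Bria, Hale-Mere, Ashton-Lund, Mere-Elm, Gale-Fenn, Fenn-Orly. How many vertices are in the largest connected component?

6

Ivor is isolated — a component by itself.
Starting from Bria we can reach Bria, Fenn, Gale, Orly, Pell. That is one component of size 5.
Starting from Elm we can reach Elm, Hale, Kent, Lund, Mere, Ashton. That is one component of size 6.
The largest has 6 vertices.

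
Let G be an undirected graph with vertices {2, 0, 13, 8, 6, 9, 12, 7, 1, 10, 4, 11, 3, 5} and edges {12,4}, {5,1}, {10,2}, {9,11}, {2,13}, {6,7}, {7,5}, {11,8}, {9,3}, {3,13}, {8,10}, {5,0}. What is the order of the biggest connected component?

Starting from 4 we can reach 4, 12. That is one component of size 2.
Starting from 0 we can reach 0, 1, 5, 6, 7. That is one component of size 5.
Starting from 2 we can reach 2, 3, 8, 9, 10, 11, 13. That is one component of size 7.
The largest has 7 vertices.

7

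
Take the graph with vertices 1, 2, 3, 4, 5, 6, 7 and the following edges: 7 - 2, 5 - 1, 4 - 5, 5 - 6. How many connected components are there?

3 is isolated — a component by itself.
Starting from 2 we can reach 2, 7. That is one component of size 2.
Starting from 1 we can reach 1, 4, 5, 6. That is one component of size 4.
Total: 3 components.

3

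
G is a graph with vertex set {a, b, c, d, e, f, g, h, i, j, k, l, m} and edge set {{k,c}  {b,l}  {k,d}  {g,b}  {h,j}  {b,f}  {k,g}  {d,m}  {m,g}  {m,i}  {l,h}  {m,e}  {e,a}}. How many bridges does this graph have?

9

The edges on the cycle k-d-m-g-k are not bridges since each lies on that cycle.
But removing g—b disconnects g from b; removing m—e disconnects m from e; removing m—i disconnects m from i; removing b—l disconnects b from l — these are bridges.
In total 9 edges are bridges.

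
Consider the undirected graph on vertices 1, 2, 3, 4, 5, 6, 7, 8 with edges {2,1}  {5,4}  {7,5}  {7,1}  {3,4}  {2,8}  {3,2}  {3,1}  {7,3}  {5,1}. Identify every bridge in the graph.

2-8

The edges on the cycle 7-3-2-1-5-7 are not bridges since each lies on that cycle.
But removing 2—8 disconnects 2 from 8 — this is a bridge.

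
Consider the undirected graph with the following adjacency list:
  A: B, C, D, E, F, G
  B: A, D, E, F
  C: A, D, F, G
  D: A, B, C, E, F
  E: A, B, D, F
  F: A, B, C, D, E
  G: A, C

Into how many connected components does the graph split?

Starting from A we can reach A, B, C, D, E, F, G. That is one component of size 7.
Total: 1 component.

1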